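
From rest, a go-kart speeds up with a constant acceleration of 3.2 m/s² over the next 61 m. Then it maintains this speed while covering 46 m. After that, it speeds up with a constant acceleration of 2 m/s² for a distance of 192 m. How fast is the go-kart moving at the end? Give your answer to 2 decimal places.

34.04 m/s

Phase 1 (accelerating): v₀ = 0 m/s, a = 3.2 m/s².
v² = v₀² + 2aΔx = 0² + 2·3.2·61 = 390 → v = 19.8 m/s
t = (v − v₀)/a = (19.8 − 0)/3.2 = 6.17 s

Phase 2 (constant speed): v₀ = 19.8 m/s, a = 0 m/s².
Constant speed: t = d/v = 46/19.8 = 2.33 s

Phase 3 (accelerating): v₀ = 19.8 m/s, a = 2 m/s².
v² = v₀² + 2aΔx = 19.8² + 2·2·192 = 1160 → v = 34.0 m/s
t = (v − v₀)/a = (34.0 − 19.8)/2 = 7.14 s
Final speed = 34.0 m/s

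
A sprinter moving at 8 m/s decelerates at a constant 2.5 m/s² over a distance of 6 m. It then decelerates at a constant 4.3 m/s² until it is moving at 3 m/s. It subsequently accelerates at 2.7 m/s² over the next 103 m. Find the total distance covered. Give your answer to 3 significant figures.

112 m

Phase 1 (decelerating): v₀ = 8.00 m/s, a = -2.5 m/s².
v² = v₀² + 2aΔx = 8.00² + 2·-2.5·6 = 34.0 → v = 5.83 m/s
t = (v − v₀)/a = (5.83 − 8.00)/-2.5 = 0.868 s

Phase 2 (decelerating): v₀ = 5.83 m/s, a = -4.3 m/s².
v = v₀ + at → t = (3 − 5.83) / -4.3 = 0.658 s
v² = v₀² + 2aΔx → Δx = (3² − 5.83²)/(2·-4.3) = 2.91 m

Phase 3 (accelerating): v₀ = 3.00 m/s, a = 2.7 m/s².
v² = v₀² + 2aΔx = 3.00² + 2·2.7·103 = 565 → v = 23.8 m/s
t = (v − v₀)/a = (23.8 − 3.00)/2.7 = 7.69 s
Total distance = 6.00 + 2.91 + 103 = 112 m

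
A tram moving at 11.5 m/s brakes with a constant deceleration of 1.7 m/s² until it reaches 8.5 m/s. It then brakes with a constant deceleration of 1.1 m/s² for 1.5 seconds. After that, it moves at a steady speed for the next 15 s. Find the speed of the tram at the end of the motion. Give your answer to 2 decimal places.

Phase 1 (decelerating): v₀ = 11.5 m/s, a = -1.7 m/s².
v = v₀ + at → t = (8.5 − 11.5) / -1.7 = 1.76 s
v² = v₀² + 2aΔx → Δx = (8.5² − 11.5²)/(2·-1.7) = 17.6 m

Phase 2 (decelerating): v₀ = 8.50 m/s, a = -1.1 m/s².
v = v₀ + at = 8.50 + (-1.1)(1.5) = 6.85 m/s
Δx = v₀t + ½at² = 8.50·1.5 + 0.5·-1.1·1.5² = 11.5 m

Phase 3 (constant speed): v₀ = 6.85 m/s, a = 0 m/s².
v = v₀ + at = 6.85 + (0)(15) = 6.85 m/s
Δx = v₀t + ½at² = 6.85·15 + 0.5·0·15² = 103 m
Final speed = 6.85 m/s

6.85 m/s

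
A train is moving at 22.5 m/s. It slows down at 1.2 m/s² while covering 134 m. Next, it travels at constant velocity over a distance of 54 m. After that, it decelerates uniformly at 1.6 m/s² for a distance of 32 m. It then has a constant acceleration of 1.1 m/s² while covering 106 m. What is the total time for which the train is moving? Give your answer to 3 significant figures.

Phase 1 (decelerating): v₀ = 22.5 m/s, a = -1.2 m/s².
v² = v₀² + 2aΔx = 22.5² + 2·-1.2·134 = 185 → v = 13.6 m/s
t = (v − v₀)/a = (13.6 − 22.5)/-1.2 = 7.43 s

Phase 2 (constant speed): v₀ = 13.6 m/s, a = 0 m/s².
Constant speed: t = d/v = 54/13.6 = 3.97 s

Phase 3 (decelerating): v₀ = 13.6 m/s, a = -1.6 m/s².
v² = v₀² + 2aΔx = 13.6² + 2·-1.6·32 = 82.2 → v = 9.07 m/s
t = (v − v₀)/a = (9.07 − 13.6)/-1.6 = 2.82 s

Phase 4 (accelerating): v₀ = 9.07 m/s, a = 1.1 m/s².
v² = v₀² + 2aΔx = 9.07² + 2·1.1·106 = 315 → v = 17.8 m/s
t = (v − v₀)/a = (17.8 − 9.07)/1.1 = 7.90 s
Total time = 7.43 + 3.97 + 2.82 + 7.90 = 22.1 s

22.1 s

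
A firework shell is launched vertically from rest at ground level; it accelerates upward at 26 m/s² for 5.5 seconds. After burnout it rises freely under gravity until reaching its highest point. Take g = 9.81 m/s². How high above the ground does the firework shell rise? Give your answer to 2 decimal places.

1435.50 m

Phase 1 (powered ascent): v₀ = 0 m/s, a = 26 m/s².
v = v₀ + at = 0 + (26)(5.5) = 143 m/s
Δx = v₀t + ½at² = 0·5.5 + 0.5·26·5.5² = 393 m

Phase 2 (coasting upward): v₀ = 143 m/s, a = -9.81 m/s².
v = v₀ + at → t = (0 − 143) / -9.81 = 14.6 s
v² = v₀² + 2aΔx → Δx = (0² − 143²)/(2·-9.81) = 1040 m
Maximum height = 393 + 1040 = 1440 m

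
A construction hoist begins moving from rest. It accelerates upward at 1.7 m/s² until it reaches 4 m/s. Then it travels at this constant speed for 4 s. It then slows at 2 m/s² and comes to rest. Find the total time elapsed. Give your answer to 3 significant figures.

Phase 1 (accelerating): v₀ = 0 m/s, a = 1.7 m/s².
v = v₀ + at → t = (4 − 0) / 1.7 = 2.35 s
v² = v₀² + 2aΔx → Δx = (4² − 0²)/(2·1.7) = 4.71 m

Phase 2 (constant speed): v₀ = 4.00 m/s, a = 0 m/s².
v = v₀ + at = 4.00 + (0)(4) = 4.00 m/s
Δx = v₀t + ½at² = 4.00·4 + 0.5·0·4² = 16.0 m

Phase 3 (decelerating): v₀ = 4.00 m/s, a = -2 m/s².
v = v₀ + at → t = (0 − 4.00) / -2 = 2.00 s
v² = v₀² + 2aΔx → Δx = (0² − 4.00²)/(2·-2) = 4.00 m
Total time = 2.35 + 4.00 + 2.00 = 8.35 s

8.35 s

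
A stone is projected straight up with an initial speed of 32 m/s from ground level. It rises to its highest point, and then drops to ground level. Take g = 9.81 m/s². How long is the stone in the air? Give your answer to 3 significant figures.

6.52 s

Phase 1 (rising): v₀ = 32.0 m/s, a = -9.81 m/s².
v = v₀ + at → t = (0 − 32.0) / -9.81 = 3.26 s
v² = v₀² + 2aΔx → Δx = (0² − 32.0²)/(2·-9.81) = 52.2 m

Phase 2 (falling): v₀ = 0 m/s, a = -9.81 m/s².
Falls 52.2 m from rest: t = √(2·52.2/9.81) = 3.26 s; v = g·t = 32.0 m/s.
Total time = 3.26 + 3.26 = 6.52 s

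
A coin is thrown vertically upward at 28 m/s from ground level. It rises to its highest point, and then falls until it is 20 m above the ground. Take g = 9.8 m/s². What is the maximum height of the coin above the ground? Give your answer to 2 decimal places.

Phase 1 (rising): v₀ = 28.0 m/s, a = -9.8 m/s².
v = v₀ + at → t = (0 − 28.0) / -9.8 = 2.86 s
v² = v₀² + 2aΔx → Δx = (0² − 28.0²)/(2·-9.8) = 40.0 m
Maximum height = 40.0 m

40.00 m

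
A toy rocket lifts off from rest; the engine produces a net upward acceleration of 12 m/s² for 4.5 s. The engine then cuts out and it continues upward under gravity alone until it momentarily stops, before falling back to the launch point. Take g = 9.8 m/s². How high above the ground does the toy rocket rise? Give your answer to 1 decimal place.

270.3 m

Phase 1 (powered ascent): v₀ = 0 m/s, a = 12 m/s².
v = v₀ + at = 0 + (12)(4.5) = 54.0 m/s
Δx = v₀t + ½at² = 0·4.5 + 0.5·12·4.5² = 122 m

Phase 2 (coasting upward): v₀ = 54.0 m/s, a = -9.8 m/s².
v = v₀ + at → t = (0 − 54.0) / -9.8 = 5.51 s
v² = v₀² + 2aΔx → Δx = (0² − 54.0²)/(2·-9.8) = 149 m
Maximum height = 122 + 149 = 270 m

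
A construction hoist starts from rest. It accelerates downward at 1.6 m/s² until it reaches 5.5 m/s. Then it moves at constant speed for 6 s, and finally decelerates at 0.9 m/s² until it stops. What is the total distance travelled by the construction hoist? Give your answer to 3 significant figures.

59.3 m

Phase 1 (accelerating): v₀ = 0 m/s, a = 1.6 m/s².
v = v₀ + at → t = (5.5 − 0) / 1.6 = 3.44 s
v² = v₀² + 2aΔx → Δx = (5.5² − 0²)/(2·1.6) = 9.45 m

Phase 2 (constant speed): v₀ = 5.50 m/s, a = 0 m/s².
v = v₀ + at = 5.50 + (0)(6) = 5.50 m/s
Δx = v₀t + ½at² = 5.50·6 + 0.5·0·6² = 33.0 m

Phase 3 (decelerating): v₀ = 5.50 m/s, a = -0.9 m/s².
v = v₀ + at → t = (0 − 5.50) / -0.9 = 6.11 s
v² = v₀² + 2aΔx → Δx = (0² − 5.50²)/(2·-0.9) = 16.8 m
Total distance = 9.45 + 33.0 + 16.8 = 59.3 m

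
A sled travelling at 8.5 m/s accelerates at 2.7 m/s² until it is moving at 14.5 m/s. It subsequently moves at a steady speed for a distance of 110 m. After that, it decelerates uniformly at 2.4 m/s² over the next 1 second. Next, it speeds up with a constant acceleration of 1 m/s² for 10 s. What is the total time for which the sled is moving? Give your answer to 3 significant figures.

20.8 s

Phase 1 (accelerating): v₀ = 8.50 m/s, a = 2.7 m/s².
v = v₀ + at → t = (14.5 − 8.50) / 2.7 = 2.22 s
v² = v₀² + 2aΔx → Δx = (14.5² − 8.50²)/(2·2.7) = 25.6 m

Phase 2 (constant speed): v₀ = 14.5 m/s, a = 0 m/s².
Constant speed: t = d/v = 110/14.5 = 7.59 s

Phase 3 (decelerating): v₀ = 14.5 m/s, a = -2.4 m/s².
v = v₀ + at = 14.5 + (-2.4)(1) = 12.1 m/s
Δx = v₀t + ½at² = 14.5·1 + 0.5·-2.4·1² = 13.3 m

Phase 4 (accelerating): v₀ = 12.1 m/s, a = 1 m/s².
v = v₀ + at = 12.1 + (1)(10) = 22.1 m/s
Δx = v₀t + ½at² = 12.1·10 + 0.5·1·10² = 171 m
Total time = 2.22 + 7.59 + 1.00 + 10.0 = 20.8 s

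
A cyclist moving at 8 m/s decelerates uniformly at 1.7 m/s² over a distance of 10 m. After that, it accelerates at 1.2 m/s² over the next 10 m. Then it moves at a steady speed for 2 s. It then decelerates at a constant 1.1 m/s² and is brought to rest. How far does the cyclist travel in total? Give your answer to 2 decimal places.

59.24 m

Phase 1 (decelerating): v₀ = 8.00 m/s, a = -1.7 m/s².
v² = v₀² + 2aΔx = 8.00² + 2·-1.7·10 = 30.0 → v = 5.48 m/s
t = (v − v₀)/a = (5.48 − 8.00)/-1.7 = 1.48 s

Phase 2 (accelerating): v₀ = 5.48 m/s, a = 1.2 m/s².
v² = v₀² + 2aΔx = 5.48² + 2·1.2·10 = 54.0 → v = 7.35 m/s
t = (v − v₀)/a = (7.35 − 5.48)/1.2 = 1.56 s

Phase 3 (constant speed): v₀ = 7.35 m/s, a = 0 m/s².
v = v₀ + at = 7.35 + (0)(2) = 7.35 m/s
Δx = v₀t + ½at² = 7.35·2 + 0.5·0·2² = 14.7 m

Phase 4 (decelerating): v₀ = 7.35 m/s, a = -1.1 m/s².
v = v₀ + at → t = (0 − 7.35) / -1.1 = 6.68 s
v² = v₀² + 2aΔx → Δx = (0² − 7.35²)/(2·-1.1) = 24.5 m
Total distance = 10.0 + 10.0 + 14.7 + 24.5 = 59.2 m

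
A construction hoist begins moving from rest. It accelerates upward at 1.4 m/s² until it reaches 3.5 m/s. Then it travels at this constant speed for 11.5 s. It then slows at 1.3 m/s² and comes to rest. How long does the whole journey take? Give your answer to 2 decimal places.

16.69 s

Phase 1 (accelerating): v₀ = 0 m/s, a = 1.4 m/s².
v = v₀ + at → t = (3.5 − 0) / 1.4 = 2.50 s
v² = v₀² + 2aΔx → Δx = (3.5² − 0²)/(2·1.4) = 4.38 m

Phase 2 (constant speed): v₀ = 3.50 m/s, a = 0 m/s².
v = v₀ + at = 3.50 + (0)(11.5) = 3.50 m/s
Δx = v₀t + ½at² = 3.50·11.5 + 0.5·0·11.5² = 40.2 m

Phase 3 (decelerating): v₀ = 3.50 m/s, a = -1.3 m/s².
v = v₀ + at → t = (0 − 3.50) / -1.3 = 2.69 s
v² = v₀² + 2aΔx → Δx = (0² − 3.50²)/(2·-1.3) = 4.71 m
Total time = 2.50 + 11.5 + 2.69 = 16.7 s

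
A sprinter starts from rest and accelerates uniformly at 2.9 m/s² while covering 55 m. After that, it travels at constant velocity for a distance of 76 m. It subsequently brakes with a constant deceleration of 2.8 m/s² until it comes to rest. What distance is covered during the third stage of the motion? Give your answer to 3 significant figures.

57.0 m

Phase 1 (accelerating): v₀ = 0 m/s, a = 2.9 m/s².
v² = v₀² + 2aΔx = 0² + 2·2.9·55 = 319 → v = 17.9 m/s
t = (v − v₀)/a = (17.9 − 0)/2.9 = 6.16 s

Phase 2 (constant speed): v₀ = 17.9 m/s, a = 0 m/s².
Constant speed: t = d/v = 76/17.9 = 4.26 s

Phase 3 (decelerating): v₀ = 17.9 m/s, a = -2.8 m/s².
v = v₀ + at → t = (0 − 17.9) / -2.8 = 6.38 s
v² = v₀² + 2aΔx → Δx = (0² − 17.9²)/(2·-2.8) = 57.0 m
Distance in phase 3 = 57.0 m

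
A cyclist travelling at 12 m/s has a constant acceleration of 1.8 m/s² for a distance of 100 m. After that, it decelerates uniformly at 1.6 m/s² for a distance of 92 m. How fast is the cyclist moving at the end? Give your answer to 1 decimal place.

Phase 1 (accelerating): v₀ = 12.0 m/s, a = 1.8 m/s².
v² = v₀² + 2aΔx = 12.0² + 2·1.8·100 = 504 → v = 22.4 m/s
t = (v − v₀)/a = (22.4 − 12.0)/1.8 = 5.81 s

Phase 2 (decelerating): v₀ = 22.4 m/s, a = -1.6 m/s².
v² = v₀² + 2aΔx = 22.4² + 2·-1.6·92 = 210 → v = 14.5 m/s
t = (v − v₀)/a = (14.5 − 22.4)/-1.6 = 4.98 s
Final speed = 14.5 m/s

14.5 m/s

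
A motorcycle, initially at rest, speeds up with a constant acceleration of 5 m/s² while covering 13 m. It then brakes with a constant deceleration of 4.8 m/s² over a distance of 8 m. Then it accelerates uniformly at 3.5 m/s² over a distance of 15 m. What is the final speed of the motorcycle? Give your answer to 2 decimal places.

12.58 m/s

Phase 1 (accelerating): v₀ = 0 m/s, a = 5 m/s².
v² = v₀² + 2aΔx = 0² + 2·5·13 = 130 → v = 11.4 m/s
t = (v − v₀)/a = (11.4 − 0)/5 = 2.28 s

Phase 2 (decelerating): v₀ = 11.4 m/s, a = -4.8 m/s².
v² = v₀² + 2aΔx = 11.4² + 2·-4.8·8 = 53.2 → v = 7.29 m/s
t = (v − v₀)/a = (7.29 − 11.4)/-4.8 = 0.856 s

Phase 3 (accelerating): v₀ = 7.29 m/s, a = 3.5 m/s².
v² = v₀² + 2aΔx = 7.29² + 2·3.5·15 = 158 → v = 12.6 m/s
t = (v − v₀)/a = (12.6 − 7.29)/3.5 = 1.51 s
Final speed = 12.6 m/s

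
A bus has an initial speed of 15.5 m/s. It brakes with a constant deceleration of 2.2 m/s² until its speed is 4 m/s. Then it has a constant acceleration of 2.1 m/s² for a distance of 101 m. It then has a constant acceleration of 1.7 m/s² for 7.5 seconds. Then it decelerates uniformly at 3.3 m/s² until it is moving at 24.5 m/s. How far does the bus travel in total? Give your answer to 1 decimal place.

438.6 m

Phase 1 (decelerating): v₀ = 15.5 m/s, a = -2.2 m/s².
v = v₀ + at → t = (4 − 15.5) / -2.2 = 5.23 s
v² = v₀² + 2aΔx → Δx = (4² − 15.5²)/(2·-2.2) = 51.0 m

Phase 2 (accelerating): v₀ = 4.00 m/s, a = 2.1 m/s².
v² = v₀² + 2aΔx = 4.00² + 2·2.1·101 = 440 → v = 21.0 m/s
t = (v − v₀)/a = (21.0 − 4.00)/2.1 = 8.09 s

Phase 3 (accelerating): v₀ = 21.0 m/s, a = 1.7 m/s².
v = v₀ + at = 21.0 + (1.7)(7.5) = 33.7 m/s
Δx = v₀t + ½at² = 21.0·7.5 + 0.5·1.7·7.5² = 205 m

Phase 4 (decelerating): v₀ = 33.7 m/s, a = -3.3 m/s².
v = v₀ + at → t = (24.5 − 33.7) / -3.3 = 2.80 s
v² = v₀² + 2aΔx → Δx = (24.5² − 33.7²)/(2·-3.3) = 81.4 m
Total distance = 51.0 + 101 + 205 + 81.4 = 439 m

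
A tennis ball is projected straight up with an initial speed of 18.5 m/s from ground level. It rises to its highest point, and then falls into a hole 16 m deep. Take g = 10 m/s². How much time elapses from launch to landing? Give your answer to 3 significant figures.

Phase 1 (rising): v₀ = 18.5 m/s, a = -10 m/s².
v = v₀ + at → t = (0 − 18.5) / -10 = 1.85 s
v² = v₀² + 2aΔx → Δx = (0² − 18.5²)/(2·-10) = 17.1 m

Phase 2 (falling): v₀ = 0 m/s, a = -10 m/s².
Falls 33.1 m from rest: t = √(2·33.1/10) = 2.57 s; v = g·t = 25.7 m/s.
Total time = 1.85 + 2.57 = 4.42 s

4.42 s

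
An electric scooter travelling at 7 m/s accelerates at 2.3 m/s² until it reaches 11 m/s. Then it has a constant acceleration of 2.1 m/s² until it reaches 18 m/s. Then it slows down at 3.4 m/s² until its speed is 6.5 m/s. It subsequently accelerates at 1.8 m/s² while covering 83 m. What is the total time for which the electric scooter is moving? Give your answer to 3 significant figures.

15.1 s

Phase 1 (accelerating): v₀ = 7.00 m/s, a = 2.3 m/s².
v = v₀ + at → t = (11 − 7.00) / 2.3 = 1.74 s
v² = v₀² + 2aΔx → Δx = (11² − 7.00²)/(2·2.3) = 15.7 m

Phase 2 (accelerating): v₀ = 11.0 m/s, a = 2.1 m/s².
v = v₀ + at → t = (18 − 11.0) / 2.1 = 3.33 s
v² = v₀² + 2aΔx → Δx = (18² − 11.0²)/(2·2.1) = 48.3 m

Phase 3 (decelerating): v₀ = 18.0 m/s, a = -3.4 m/s².
v = v₀ + at → t = (6.5 − 18.0) / -3.4 = 3.38 s
v² = v₀² + 2aΔx → Δx = (6.5² − 18.0²)/(2·-3.4) = 41.4 m

Phase 4 (accelerating): v₀ = 6.50 m/s, a = 1.8 m/s².
v² = v₀² + 2aΔx = 6.50² + 2·1.8·83 = 341 → v = 18.5 m/s
t = (v − v₀)/a = (18.5 − 6.50)/1.8 = 6.65 s
Total time = 1.74 + 3.33 + 3.38 + 6.65 = 15.1 s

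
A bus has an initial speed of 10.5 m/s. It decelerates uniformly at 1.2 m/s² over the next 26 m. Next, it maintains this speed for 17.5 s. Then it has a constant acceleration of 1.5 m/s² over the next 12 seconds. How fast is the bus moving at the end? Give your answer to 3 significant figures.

Phase 1 (decelerating): v₀ = 10.5 m/s, a = -1.2 m/s².
v² = v₀² + 2aΔx = 10.5² + 2·-1.2·26 = 47.9 → v = 6.92 m/s
t = (v − v₀)/a = (6.92 − 10.5)/-1.2 = 2.99 s

Phase 2 (constant speed): v₀ = 6.92 m/s, a = 0 m/s².
v = v₀ + at = 6.92 + (0)(17.5) = 6.92 m/s
Δx = v₀t + ½at² = 6.92·17.5 + 0.5·0·17.5² = 121 m

Phase 3 (accelerating): v₀ = 6.92 m/s, a = 1.5 m/s².
v = v₀ + at = 6.92 + (1.5)(12) = 24.9 m/s
Δx = v₀t + ½at² = 6.92·12 + 0.5·1.5·12² = 191 m
Final speed = 24.9 m/s

24.9 m/s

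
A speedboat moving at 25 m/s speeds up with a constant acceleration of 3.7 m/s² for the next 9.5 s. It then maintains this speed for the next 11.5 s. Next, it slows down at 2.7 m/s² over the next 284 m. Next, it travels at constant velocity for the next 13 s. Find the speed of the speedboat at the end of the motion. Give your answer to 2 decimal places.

Phase 1 (accelerating): v₀ = 25.0 m/s, a = 3.7 m/s².
v = v₀ + at = 25.0 + (3.7)(9.5) = 60.1 m/s
Δx = v₀t + ½at² = 25.0·9.5 + 0.5·3.7·9.5² = 404 m

Phase 2 (constant speed): v₀ = 60.1 m/s, a = 0 m/s².
v = v₀ + at = 60.1 + (0)(11.5) = 60.1 m/s
Δx = v₀t + ½at² = 60.1·11.5 + 0.5·0·11.5² = 692 m

Phase 3 (decelerating): v₀ = 60.1 m/s, a = -2.7 m/s².
v² = v₀² + 2aΔx = 60.1² + 2·-2.7·284 = 2080 → v = 45.7 m/s
t = (v − v₀)/a = (45.7 − 60.1)/-2.7 = 5.37 s

Phase 4 (constant speed): v₀ = 45.7 m/s, a = 0 m/s².
v = v₀ + at = 45.7 + (0)(13) = 45.7 m/s
Δx = v₀t + ½at² = 45.7·13 + 0.5·0·13² = 594 m
Final speed = 45.7 m/s

45.66 m/s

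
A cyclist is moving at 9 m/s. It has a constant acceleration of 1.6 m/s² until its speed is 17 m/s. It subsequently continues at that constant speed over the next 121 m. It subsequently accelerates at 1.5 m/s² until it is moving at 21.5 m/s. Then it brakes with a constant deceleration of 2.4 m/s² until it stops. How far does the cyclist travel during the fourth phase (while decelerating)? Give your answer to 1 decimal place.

Phase 1 (accelerating): v₀ = 9.00 m/s, a = 1.6 m/s².
v = v₀ + at → t = (17 − 9.00) / 1.6 = 5.00 s
v² = v₀² + 2aΔx → Δx = (17² − 9.00²)/(2·1.6) = 65.0 m

Phase 2 (constant speed): v₀ = 17.0 m/s, a = 0 m/s².
Constant speed: t = d/v = 121/17.0 = 7.12 s

Phase 3 (accelerating): v₀ = 17.0 m/s, a = 1.5 m/s².
v = v₀ + at → t = (21.5 − 17.0) / 1.5 = 3.00 s
v² = v₀² + 2aΔx → Δx = (21.5² − 17.0²)/(2·1.5) = 57.8 m

Phase 4 (decelerating): v₀ = 21.5 m/s, a = -2.4 m/s².
v = v₀ + at → t = (0 − 21.5) / -2.4 = 8.96 s
v² = v₀² + 2aΔx → Δx = (0² − 21.5²)/(2·-2.4) = 96.3 m
Distance in phase 4 = 96.3 m

96.3 m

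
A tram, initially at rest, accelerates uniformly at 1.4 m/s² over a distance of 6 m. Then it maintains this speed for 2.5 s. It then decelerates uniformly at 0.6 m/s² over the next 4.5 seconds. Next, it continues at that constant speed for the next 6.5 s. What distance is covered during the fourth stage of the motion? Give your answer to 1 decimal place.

Phase 1 (accelerating): v₀ = 0 m/s, a = 1.4 m/s².
v² = v₀² + 2aΔx = 0² + 2·1.4·6 = 16.8 → v = 4.10 m/s
t = (v − v₀)/a = (4.10 − 0)/1.4 = 2.93 s

Phase 2 (constant speed): v₀ = 4.10 m/s, a = 0 m/s².
v = v₀ + at = 4.10 + (0)(2.5) = 4.10 m/s
Δx = v₀t + ½at² = 4.10·2.5 + 0.5·0·2.5² = 10.2 m

Phase 3 (decelerating): v₀ = 4.10 m/s, a = -0.6 m/s².
v = v₀ + at = 4.10 + (-0.6)(4.5) = 1.40 m/s
Δx = v₀t + ½at² = 4.10·4.5 + 0.5·-0.6·4.5² = 12.4 m

Phase 4 (constant speed): v₀ = 1.40 m/s, a = 0 m/s².
v = v₀ + at = 1.40 + (0)(6.5) = 1.40 m/s
Δx = v₀t + ½at² = 1.40·6.5 + 0.5·0·6.5² = 9.09 m
Distance in phase 4 = 9.09 m

9.1 m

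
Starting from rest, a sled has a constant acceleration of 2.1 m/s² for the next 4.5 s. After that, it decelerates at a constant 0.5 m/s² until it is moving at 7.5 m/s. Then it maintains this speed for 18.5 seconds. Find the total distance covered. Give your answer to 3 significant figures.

193 m

Phase 1 (accelerating): v₀ = 0 m/s, a = 2.1 m/s².
v = v₀ + at = 0 + (2.1)(4.5) = 9.45 m/s
Δx = v₀t + ½at² = 0·4.5 + 0.5·2.1·4.5² = 21.3 m

Phase 2 (decelerating): v₀ = 9.45 m/s, a = -0.5 m/s².
v = v₀ + at → t = (7.5 − 9.45) / -0.5 = 3.90 s
v² = v₀² + 2aΔx → Δx = (7.5² − 9.45²)/(2·-0.5) = 33.1 m

Phase 3 (constant speed): v₀ = 7.50 m/s, a = 0 m/s².
v = v₀ + at = 7.50 + (0)(18.5) = 7.50 m/s
Δx = v₀t + ½at² = 7.50·18.5 + 0.5·0·18.5² = 139 m
Total distance = 21.3 + 33.1 + 139 = 193 m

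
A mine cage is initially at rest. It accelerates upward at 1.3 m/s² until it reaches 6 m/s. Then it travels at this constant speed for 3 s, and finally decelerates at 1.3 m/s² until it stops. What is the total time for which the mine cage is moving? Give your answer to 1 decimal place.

Phase 1 (accelerating): v₀ = 0 m/s, a = 1.3 m/s².
v = v₀ + at → t = (6 − 0) / 1.3 = 4.62 s
v² = v₀² + 2aΔx → Δx = (6² − 0²)/(2·1.3) = 13.8 m

Phase 2 (constant speed): v₀ = 6.00 m/s, a = 0 m/s².
v = v₀ + at = 6.00 + (0)(3) = 6.00 m/s
Δx = v₀t + ½at² = 6.00·3 + 0.5·0·3² = 18.0 m

Phase 3 (decelerating): v₀ = 6.00 m/s, a = -1.3 m/s².
v = v₀ + at → t = (0 − 6.00) / -1.3 = 4.62 s
v² = v₀² + 2aΔx → Δx = (0² − 6.00²)/(2·-1.3) = 13.8 m
Total time = 4.62 + 3.00 + 4.62 = 12.2 s

12.2 s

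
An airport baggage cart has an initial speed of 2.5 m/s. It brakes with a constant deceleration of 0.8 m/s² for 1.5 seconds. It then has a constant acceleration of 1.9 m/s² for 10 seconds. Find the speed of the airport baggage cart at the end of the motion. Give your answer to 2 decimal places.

20.30 m/s

Phase 1 (decelerating): v₀ = 2.50 m/s, a = -0.8 m/s².
v = v₀ + at = 2.50 + (-0.8)(1.5) = 1.30 m/s
Δx = v₀t + ½at² = 2.50·1.5 + 0.5·-0.8·1.5² = 2.85 m

Phase 2 (accelerating): v₀ = 1.30 m/s, a = 1.9 m/s².
v = v₀ + at = 1.30 + (1.9)(10) = 20.3 m/s
Δx = v₀t + ½at² = 1.30·10 + 0.5·1.9·10² = 108 m
Final speed = 20.3 m/s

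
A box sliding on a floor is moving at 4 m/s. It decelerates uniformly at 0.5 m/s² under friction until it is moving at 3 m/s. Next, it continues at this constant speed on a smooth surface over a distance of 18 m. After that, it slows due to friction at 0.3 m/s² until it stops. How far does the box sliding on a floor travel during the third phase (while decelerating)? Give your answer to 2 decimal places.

15.00 m

Phase 1 (decelerating): v₀ = 4.00 m/s, a = -0.5 m/s².
v = v₀ + at → t = (3 − 4.00) / -0.5 = 2.00 s
v² = v₀² + 2aΔx → Δx = (3² − 4.00²)/(2·-0.5) = 7.00 m

Phase 2 (constant speed): v₀ = 3.00 m/s, a = 0 m/s².
Constant speed: t = d/v = 18/3.00 = 6.00 s

Phase 3 (decelerating): v₀ = 3.00 m/s, a = -0.3 m/s².
v = v₀ + at → t = (0 − 3.00) / -0.3 = 10.0 s
v² = v₀² + 2aΔx → Δx = (0² − 3.00²)/(2·-0.3) = 15.0 m
Distance in phase 3 = 15.0 m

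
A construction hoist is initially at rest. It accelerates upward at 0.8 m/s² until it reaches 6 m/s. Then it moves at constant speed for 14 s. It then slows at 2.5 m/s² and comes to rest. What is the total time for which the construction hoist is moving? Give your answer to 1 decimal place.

23.9 s

Phase 1 (accelerating): v₀ = 0 m/s, a = 0.8 m/s².
v = v₀ + at → t = (6 − 0) / 0.8 = 7.50 s
v² = v₀² + 2aΔx → Δx = (6² − 0²)/(2·0.8) = 22.5 m

Phase 2 (constant speed): v₀ = 6.00 m/s, a = 0 m/s².
v = v₀ + at = 6.00 + (0)(14) = 6.00 m/s
Δx = v₀t + ½at² = 6.00·14 + 0.5·0·14² = 84.0 m

Phase 3 (decelerating): v₀ = 6.00 m/s, a = -2.5 m/s².
v = v₀ + at → t = (0 − 6.00) / -2.5 = 2.40 s
v² = v₀² + 2aΔx → Δx = (0² − 6.00²)/(2·-2.5) = 7.20 m
Total time = 7.50 + 14.0 + 2.40 = 23.9 s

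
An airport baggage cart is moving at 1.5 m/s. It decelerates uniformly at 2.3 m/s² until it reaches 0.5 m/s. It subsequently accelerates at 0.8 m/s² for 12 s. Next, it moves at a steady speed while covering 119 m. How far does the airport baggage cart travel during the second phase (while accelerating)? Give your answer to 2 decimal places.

63.60 m

Phase 1 (decelerating): v₀ = 1.50 m/s, a = -2.3 m/s².
v = v₀ + at → t = (0.5 − 1.50) / -2.3 = 0.435 s
v² = v₀² + 2aΔx → Δx = (0.5² − 1.50²)/(2·-2.3) = 0.435 m

Phase 2 (accelerating): v₀ = 0.500 m/s, a = 0.8 m/s².
v = v₀ + at = 0.500 + (0.8)(12) = 10.1 m/s
Δx = v₀t + ½at² = 0.500·12 + 0.5·0.8·12² = 63.6 m
Distance in phase 2 = 63.6 m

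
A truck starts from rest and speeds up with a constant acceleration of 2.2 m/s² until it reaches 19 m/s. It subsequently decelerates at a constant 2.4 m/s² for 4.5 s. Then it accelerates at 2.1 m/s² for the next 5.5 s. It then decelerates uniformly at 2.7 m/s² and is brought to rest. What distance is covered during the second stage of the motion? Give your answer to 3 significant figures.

61.2 m

Phase 1 (accelerating): v₀ = 0 m/s, a = 2.2 m/s².
v = v₀ + at → t = (19 − 0) / 2.2 = 8.64 s
v² = v₀² + 2aΔx → Δx = (19² − 0²)/(2·2.2) = 82.0 m

Phase 2 (decelerating): v₀ = 19.0 m/s, a = -2.4 m/s².
v = v₀ + at = 19.0 + (-2.4)(4.5) = 8.20 m/s
Δx = v₀t + ½at² = 19.0·4.5 + 0.5·-2.4·4.5² = 61.2 m
Distance in phase 2 = 61.2 m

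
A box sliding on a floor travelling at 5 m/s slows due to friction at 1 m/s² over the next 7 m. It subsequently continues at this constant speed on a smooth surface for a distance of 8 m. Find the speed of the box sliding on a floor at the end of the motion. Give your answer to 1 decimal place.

3.3 m/s

Phase 1 (decelerating): v₀ = 5.00 m/s, a = -1 m/s².
v² = v₀² + 2aΔx = 5.00² + 2·-1·7 = 11.0 → v = 3.32 m/s
t = (v − v₀)/a = (3.32 − 5.00)/-1 = 1.68 s

Phase 2 (constant speed): v₀ = 3.32 m/s, a = 0 m/s².
Constant speed: t = d/v = 8/3.32 = 2.41 s
Final speed = 3.32 m/s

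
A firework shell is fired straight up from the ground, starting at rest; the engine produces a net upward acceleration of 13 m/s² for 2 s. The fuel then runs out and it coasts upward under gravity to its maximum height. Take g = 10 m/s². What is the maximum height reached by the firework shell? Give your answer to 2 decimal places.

Phase 1 (powered ascent): v₀ = 0 m/s, a = 13 m/s².
v = v₀ + at = 0 + (13)(2) = 26.0 m/s
Δx = v₀t + ½at² = 0·2 + 0.5·13·2² = 26.0 m

Phase 2 (coasting upward): v₀ = 26.0 m/s, a = -10 m/s².
v = v₀ + at → t = (0 − 26.0) / -10 = 2.60 s
v² = v₀² + 2aΔx → Δx = (0² − 26.0²)/(2·-10) = 33.8 m
Maximum height = 26.0 + 33.8 = 59.8 m

59.80 m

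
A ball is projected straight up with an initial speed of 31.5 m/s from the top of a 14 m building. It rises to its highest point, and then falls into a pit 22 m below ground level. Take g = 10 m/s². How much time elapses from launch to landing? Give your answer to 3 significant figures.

7.29 s

Phase 1 (rising): v₀ = 31.5 m/s, a = -10 m/s².
v = v₀ + at → t = (0 − 31.5) / -10 = 3.15 s
v² = v₀² + 2aΔx → Δx = (0² − 31.5²)/(2·-10) = 49.6 m

Phase 2 (falling): v₀ = 0 m/s, a = -10 m/s².
Falls 85.6 m from rest: t = √(2·85.6/10) = 4.14 s; v = g·t = 41.4 m/s.
Total time = 3.15 + 4.14 = 7.29 s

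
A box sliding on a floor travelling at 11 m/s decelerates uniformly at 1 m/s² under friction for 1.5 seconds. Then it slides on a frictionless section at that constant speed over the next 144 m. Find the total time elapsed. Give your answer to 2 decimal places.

16.66 s

Phase 1 (decelerating): v₀ = 11.0 m/s, a = -1 m/s².
v = v₀ + at = 11.0 + (-1)(1.5) = 9.50 m/s
Δx = v₀t + ½at² = 11.0·1.5 + 0.5·-1·1.5² = 15.4 m

Phase 2 (constant speed): v₀ = 9.50 m/s, a = 0 m/s².
Constant speed: t = d/v = 144/9.50 = 15.2 s
Total time = 1.50 + 15.2 = 16.7 s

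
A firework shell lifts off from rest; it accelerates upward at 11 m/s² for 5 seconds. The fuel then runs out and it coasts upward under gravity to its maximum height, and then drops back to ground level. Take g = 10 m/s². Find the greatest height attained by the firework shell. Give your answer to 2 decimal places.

Phase 1 (powered ascent): v₀ = 0 m/s, a = 11 m/s².
v = v₀ + at = 0 + (11)(5) = 55.0 m/s
Δx = v₀t + ½at² = 0·5 + 0.5·11·5² = 138 m

Phase 2 (coasting upward): v₀ = 55.0 m/s, a = -10 m/s².
v = v₀ + at → t = (0 − 55.0) / -10 = 5.50 s
v² = v₀² + 2aΔx → Δx = (0² − 55.0²)/(2·-10) = 151 m
Maximum height = 138 + 151 = 289 m

288.75 m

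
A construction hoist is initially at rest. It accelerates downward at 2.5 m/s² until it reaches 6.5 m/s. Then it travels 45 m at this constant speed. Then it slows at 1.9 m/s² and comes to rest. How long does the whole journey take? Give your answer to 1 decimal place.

12.9 s

Phase 1 (accelerating): v₀ = 0 m/s, a = 2.5 m/s².
v = v₀ + at → t = (6.5 − 0) / 2.5 = 2.60 s
v² = v₀² + 2aΔx → Δx = (6.5² − 0²)/(2·2.5) = 8.45 m

Phase 2 (constant speed): v₀ = 6.50 m/s, a = 0 m/s².
Constant speed: t = d/v = 45/6.50 = 6.92 s

Phase 3 (decelerating): v₀ = 6.50 m/s, a = -1.9 m/s².
v = v₀ + at → t = (0 − 6.50) / -1.9 = 3.42 s
v² = v₀² + 2aΔx → Δx = (0² − 6.50²)/(2·-1.9) = 11.1 m
Total time = 2.60 + 6.92 + 3.42 = 12.9 s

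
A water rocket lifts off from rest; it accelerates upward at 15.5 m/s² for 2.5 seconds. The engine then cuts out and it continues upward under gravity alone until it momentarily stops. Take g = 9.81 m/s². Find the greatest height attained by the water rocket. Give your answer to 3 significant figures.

125 m

Phase 1 (powered ascent): v₀ = 0 m/s, a = 15.5 m/s².
v = v₀ + at = 0 + (15.5)(2.5) = 38.8 m/s
Δx = v₀t + ½at² = 0·2.5 + 0.5·15.5·2.5² = 48.4 m

Phase 2 (coasting upward): v₀ = 38.8 m/s, a = -9.81 m/s².
v = v₀ + at → t = (0 − 38.8) / -9.81 = 3.95 s
v² = v₀² + 2aΔx → Δx = (0² − 38.8²)/(2·-9.81) = 76.5 m
Maximum height = 48.4 + 76.5 = 125 m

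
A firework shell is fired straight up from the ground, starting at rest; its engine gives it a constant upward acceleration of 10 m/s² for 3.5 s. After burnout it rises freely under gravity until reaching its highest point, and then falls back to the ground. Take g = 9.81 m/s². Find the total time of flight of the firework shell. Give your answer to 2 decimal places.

Phase 1 (powered ascent): v₀ = 0 m/s, a = 10 m/s².
v = v₀ + at = 0 + (10)(3.5) = 35.0 m/s
Δx = v₀t + ½at² = 0·3.5 + 0.5·10·3.5² = 61.2 m

Phase 2 (coasting upward): v₀ = 35.0 m/s, a = -9.81 m/s².
v = v₀ + at → t = (0 − 35.0) / -9.81 = 3.57 s
v² = v₀² + 2aΔx → Δx = (0² − 35.0²)/(2·-9.81) = 62.4 m

Phase 3 (free fall): v₀ = 0 m/s, a = -9.81 m/s².
Falls 124 m from rest: t = √(2·124/9.81) = 5.02 s; v = g·t = 49.3 m/s.
Total time = 3.50 + 3.57 + 5.02 = 12.1 s

12.09 s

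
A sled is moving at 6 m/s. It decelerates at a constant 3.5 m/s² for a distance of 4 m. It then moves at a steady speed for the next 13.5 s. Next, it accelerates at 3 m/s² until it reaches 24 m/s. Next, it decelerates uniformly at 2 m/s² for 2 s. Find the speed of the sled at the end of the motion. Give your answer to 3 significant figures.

20.0 m/s

Phase 1 (decelerating): v₀ = 6.00 m/s, a = -3.5 m/s².
v² = v₀² + 2aΔx = 6.00² + 2·-3.5·4 = 8.00 → v = 2.83 m/s
t = (v − v₀)/a = (2.83 − 6.00)/-3.5 = 0.906 s

Phase 2 (constant speed): v₀ = 2.83 m/s, a = 0 m/s².
v = v₀ + at = 2.83 + (0)(13.5) = 2.83 m/s
Δx = v₀t + ½at² = 2.83·13.5 + 0.5·0·13.5² = 38.2 m

Phase 3 (accelerating): v₀ = 2.83 m/s, a = 3 m/s².
v = v₀ + at → t = (24 − 2.83) / 3 = 7.06 s
v² = v₀² + 2aΔx → Δx = (24² − 2.83²)/(2·3) = 94.7 m

Phase 4 (decelerating): v₀ = 24.0 m/s, a = -2 m/s².
v = v₀ + at = 24.0 + (-2)(2) = 20.0 m/s
Δx = v₀t + ½at² = 24.0·2 + 0.5·-2·2² = 44.0 m
Final speed = 20.0 m/s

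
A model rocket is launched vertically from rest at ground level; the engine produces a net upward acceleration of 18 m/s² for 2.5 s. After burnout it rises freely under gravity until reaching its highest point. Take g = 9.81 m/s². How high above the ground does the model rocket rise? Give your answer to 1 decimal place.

159.5 m

Phase 1 (powered ascent): v₀ = 0 m/s, a = 18 m/s².
v = v₀ + at = 0 + (18)(2.5) = 45.0 m/s
Δx = v₀t + ½at² = 0·2.5 + 0.5·18·2.5² = 56.2 m

Phase 2 (coasting upward): v₀ = 45.0 m/s, a = -9.81 m/s².
v = v₀ + at → t = (0 − 45.0) / -9.81 = 4.59 s
v² = v₀² + 2aΔx → Δx = (0² − 45.0²)/(2·-9.81) = 103 m
Maximum height = 56.2 + 103 = 159 m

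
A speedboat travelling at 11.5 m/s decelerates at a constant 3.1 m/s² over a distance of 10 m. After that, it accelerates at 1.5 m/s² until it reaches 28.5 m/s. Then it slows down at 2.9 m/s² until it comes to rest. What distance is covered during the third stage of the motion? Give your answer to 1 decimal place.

140.0 m

Phase 1 (decelerating): v₀ = 11.5 m/s, a = -3.1 m/s².
v² = v₀² + 2aΔx = 11.5² + 2·-3.1·10 = 70.2 → v = 8.38 m/s
t = (v − v₀)/a = (8.38 − 11.5)/-3.1 = 1.01 s

Phase 2 (accelerating): v₀ = 8.38 m/s, a = 1.5 m/s².
v = v₀ + at → t = (28.5 − 8.38) / 1.5 = 13.4 s
v² = v₀² + 2aΔx → Δx = (28.5² − 8.38²)/(2·1.5) = 247 m

Phase 3 (decelerating): v₀ = 28.5 m/s, a = -2.9 m/s².
v = v₀ + at → t = (0 − 28.5) / -2.9 = 9.83 s
v² = v₀² + 2aΔx → Δx = (0² − 28.5²)/(2·-2.9) = 140 m
Distance in phase 3 = 140 m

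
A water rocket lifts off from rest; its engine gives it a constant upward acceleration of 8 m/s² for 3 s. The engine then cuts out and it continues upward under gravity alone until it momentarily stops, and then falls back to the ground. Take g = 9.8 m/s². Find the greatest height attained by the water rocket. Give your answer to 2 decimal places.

65.39 m

Phase 1 (powered ascent): v₀ = 0 m/s, a = 8 m/s².
v = v₀ + at = 0 + (8)(3) = 24.0 m/s
Δx = v₀t + ½at² = 0·3 + 0.5·8·3² = 36.0 m

Phase 2 (coasting upward): v₀ = 24.0 m/s, a = -9.8 m/s².
v = v₀ + at → t = (0 − 24.0) / -9.8 = 2.45 s
v² = v₀² + 2aΔx → Δx = (0² − 24.0²)/(2·-9.8) = 29.4 m
Maximum height = 36.0 + 29.4 = 65.4 m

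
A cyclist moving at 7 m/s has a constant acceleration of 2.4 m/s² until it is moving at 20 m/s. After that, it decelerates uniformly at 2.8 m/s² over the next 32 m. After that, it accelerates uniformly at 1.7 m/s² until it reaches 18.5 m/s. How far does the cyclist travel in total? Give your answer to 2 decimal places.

Phase 1 (accelerating): v₀ = 7.00 m/s, a = 2.4 m/s².
v = v₀ + at → t = (20 − 7.00) / 2.4 = 5.42 s
v² = v₀² + 2aΔx → Δx = (20² − 7.00²)/(2·2.4) = 73.1 m

Phase 2 (decelerating): v₀ = 20.0 m/s, a = -2.8 m/s².
v² = v₀² + 2aΔx = 20.0² + 2·-2.8·32 = 221 → v = 14.9 m/s
t = (v − v₀)/a = (14.9 − 20.0)/-2.8 = 1.84 s

Phase 3 (accelerating): v₀ = 14.9 m/s, a = 1.7 m/s².
v = v₀ + at → t = (18.5 − 14.9) / 1.7 = 2.14 s
v² = v₀² + 2aΔx → Δx = (18.5² − 14.9²)/(2·1.7) = 35.7 m
Total distance = 73.1 + 32.0 + 35.7 = 141 m

140.85 m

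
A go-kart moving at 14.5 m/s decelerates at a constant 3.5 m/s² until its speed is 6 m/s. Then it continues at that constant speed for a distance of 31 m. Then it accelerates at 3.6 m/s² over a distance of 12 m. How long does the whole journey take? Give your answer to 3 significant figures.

9.00 s

Phase 1 (decelerating): v₀ = 14.5 m/s, a = -3.5 m/s².
v = v₀ + at → t = (6 − 14.5) / -3.5 = 2.43 s
v² = v₀² + 2aΔx → Δx = (6² − 14.5²)/(2·-3.5) = 24.9 m

Phase 2 (constant speed): v₀ = 6.00 m/s, a = 0 m/s².
Constant speed: t = d/v = 31/6.00 = 5.17 s

Phase 3 (accelerating): v₀ = 6.00 m/s, a = 3.6 m/s².
v² = v₀² + 2aΔx = 6.00² + 2·3.6·12 = 122 → v = 11.1 m/s
t = (v − v₀)/a = (11.1 − 6.00)/3.6 = 1.41 s
Total time = 2.43 + 5.17 + 1.41 = 9.00 s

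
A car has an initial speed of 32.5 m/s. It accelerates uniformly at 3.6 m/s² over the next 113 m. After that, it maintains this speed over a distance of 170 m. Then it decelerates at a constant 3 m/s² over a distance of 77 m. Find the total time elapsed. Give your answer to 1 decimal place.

8.8 s

Phase 1 (accelerating): v₀ = 32.5 m/s, a = 3.6 m/s².
v² = v₀² + 2aΔx = 32.5² + 2·3.6·113 = 1870 → v = 43.2 m/s
t = (v − v₀)/a = (43.2 − 32.5)/3.6 = 2.98 s

Phase 2 (constant speed): v₀ = 43.2 m/s, a = 0 m/s².
Constant speed: t = d/v = 170/43.2 = 3.93 s

Phase 3 (decelerating): v₀ = 43.2 m/s, a = -3 m/s².
v² = v₀² + 2aΔx = 43.2² + 2·-3·77 = 1410 → v = 37.5 m/s
t = (v − v₀)/a = (37.5 − 43.2)/-3 = 1.91 s
Total time = 2.98 + 3.93 + 1.91 = 8.82 s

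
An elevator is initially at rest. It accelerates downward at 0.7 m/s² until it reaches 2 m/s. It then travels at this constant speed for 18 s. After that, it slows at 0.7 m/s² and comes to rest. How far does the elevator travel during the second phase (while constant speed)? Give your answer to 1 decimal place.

36.0 m

Phase 1 (accelerating): v₀ = 0 m/s, a = 0.7 m/s².
v = v₀ + at → t = (2 − 0) / 0.7 = 2.86 s
v² = v₀² + 2aΔx → Δx = (2² − 0²)/(2·0.7) = 2.86 m

Phase 2 (constant speed): v₀ = 2.00 m/s, a = 0 m/s².
v = v₀ + at = 2.00 + (0)(18) = 2.00 m/s
Δx = v₀t + ½at² = 2.00·18 + 0.5·0·18² = 36.0 m
Distance in phase 2 = 36.0 m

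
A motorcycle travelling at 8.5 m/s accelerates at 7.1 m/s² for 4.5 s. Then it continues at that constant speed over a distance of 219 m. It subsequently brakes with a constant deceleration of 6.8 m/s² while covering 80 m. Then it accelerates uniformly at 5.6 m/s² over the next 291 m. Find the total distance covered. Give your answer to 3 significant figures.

Phase 1 (accelerating): v₀ = 8.50 m/s, a = 7.1 m/s².
v = v₀ + at = 8.50 + (7.1)(4.5) = 40.5 m/s
Δx = v₀t + ½at² = 8.50·4.5 + 0.5·7.1·4.5² = 110 m

Phase 2 (constant speed): v₀ = 40.5 m/s, a = 0 m/s².
Constant speed: t = d/v = 219/40.5 = 5.41 s

Phase 3 (decelerating): v₀ = 40.5 m/s, a = -6.8 m/s².
v² = v₀² + 2aΔx = 40.5² + 2·-6.8·80 = 548 → v = 23.4 m/s
t = (v − v₀)/a = (23.4 − 40.5)/-6.8 = 2.51 s

Phase 4 (accelerating): v₀ = 23.4 m/s, a = 5.6 m/s².
v² = v₀² + 2aΔx = 23.4² + 2·5.6·291 = 3810 → v = 61.7 m/s
t = (v − v₀)/a = (61.7 − 23.4)/5.6 = 6.84 s
Total distance = 110 + 219 + 80.0 + 291 = 700 m

700 m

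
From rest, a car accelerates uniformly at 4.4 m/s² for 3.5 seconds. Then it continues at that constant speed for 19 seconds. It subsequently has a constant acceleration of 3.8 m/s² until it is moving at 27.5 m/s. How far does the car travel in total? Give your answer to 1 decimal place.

387.9 m

Phase 1 (accelerating): v₀ = 0 m/s, a = 4.4 m/s².
v = v₀ + at = 0 + (4.4)(3.5) = 15.4 m/s
Δx = v₀t + ½at² = 0·3.5 + 0.5·4.4·3.5² = 27.0 m

Phase 2 (constant speed): v₀ = 15.4 m/s, a = 0 m/s².
v = v₀ + at = 15.4 + (0)(19) = 15.4 m/s
Δx = v₀t + ½at² = 15.4·19 + 0.5·0·19² = 293 m

Phase 3 (accelerating): v₀ = 15.4 m/s, a = 3.8 m/s².
v = v₀ + at → t = (27.5 − 15.4) / 3.8 = 3.18 s
v² = v₀² + 2aΔx → Δx = (27.5² − 15.4²)/(2·3.8) = 68.3 m
Total distance = 27.0 + 293 + 68.3 = 388 m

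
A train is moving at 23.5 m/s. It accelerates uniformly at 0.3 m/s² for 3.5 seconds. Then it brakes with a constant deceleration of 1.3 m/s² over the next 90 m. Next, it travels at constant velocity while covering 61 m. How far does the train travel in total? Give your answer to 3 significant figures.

Phase 1 (accelerating): v₀ = 23.5 m/s, a = 0.3 m/s².
v = v₀ + at = 23.5 + (0.3)(3.5) = 24.6 m/s
Δx = v₀t + ½at² = 23.5·3.5 + 0.5·0.3·3.5² = 84.1 m

Phase 2 (decelerating): v₀ = 24.6 m/s, a = -1.3 m/s².
v² = v₀² + 2aΔx = 24.6² + 2·-1.3·90 = 369 → v = 19.2 m/s
t = (v − v₀)/a = (19.2 − 24.6)/-1.3 = 4.11 s

Phase 3 (constant speed): v₀ = 19.2 m/s, a = 0 m/s².
Constant speed: t = d/v = 61/19.2 = 3.18 s
Total distance = 84.1 + 90.0 + 61.0 = 235 m

235 m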